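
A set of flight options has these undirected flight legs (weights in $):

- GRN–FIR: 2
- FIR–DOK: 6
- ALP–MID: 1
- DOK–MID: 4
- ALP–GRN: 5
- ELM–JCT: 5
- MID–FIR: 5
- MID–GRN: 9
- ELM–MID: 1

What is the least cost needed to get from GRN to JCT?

Running Dijkstra from GRN:
GRN: 0
FIR: 2  (via GRN)
ALP: 5  (via GRN)
MID: 6  (via ALP)
ELM: 7  (via MID)
DOK: 8  (via FIR)
JCT: 12  (via ELM)
Shortest route: GRN–ALP–MID–ELM–JCT = $12.

$12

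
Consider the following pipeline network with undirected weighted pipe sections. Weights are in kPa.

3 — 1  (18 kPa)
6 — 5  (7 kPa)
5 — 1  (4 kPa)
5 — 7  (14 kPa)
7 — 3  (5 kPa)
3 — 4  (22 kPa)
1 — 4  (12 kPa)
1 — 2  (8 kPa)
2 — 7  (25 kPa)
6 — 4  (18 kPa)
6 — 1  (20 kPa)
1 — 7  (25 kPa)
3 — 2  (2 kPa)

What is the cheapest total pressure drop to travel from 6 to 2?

Shortest distances from 6:
6: 0
5: 7  (via 6)
1: 11  (via 5)
4: 18  (via 6)
2: 19  (via 1)
Shortest route: 6 → 5 → 1 → 2 = 19 kPa.

19 kPa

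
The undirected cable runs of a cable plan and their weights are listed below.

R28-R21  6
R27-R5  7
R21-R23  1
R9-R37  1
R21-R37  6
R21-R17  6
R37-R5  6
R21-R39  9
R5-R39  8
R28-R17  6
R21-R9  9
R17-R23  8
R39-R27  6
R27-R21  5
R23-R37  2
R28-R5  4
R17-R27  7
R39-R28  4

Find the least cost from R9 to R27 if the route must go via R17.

17

Best R9 to R17: R9–R37–R23–R21–R17 costing 10
Shortest R17→R27: R17–R27 = 7
Total via R17: 10 + 7 = 17.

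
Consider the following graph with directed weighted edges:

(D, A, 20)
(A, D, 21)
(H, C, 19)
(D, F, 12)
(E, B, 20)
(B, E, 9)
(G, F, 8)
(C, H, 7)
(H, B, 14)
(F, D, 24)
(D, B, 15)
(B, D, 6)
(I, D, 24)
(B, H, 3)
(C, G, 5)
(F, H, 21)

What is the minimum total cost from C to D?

27

Running Dijkstra from C:
C: 0
G: 5  (via C)
H: 7  (via C)
F: 13  (via G)
B: 21  (via H)
D: 27  (via B)
Shortest route: C → H → B → D = 27.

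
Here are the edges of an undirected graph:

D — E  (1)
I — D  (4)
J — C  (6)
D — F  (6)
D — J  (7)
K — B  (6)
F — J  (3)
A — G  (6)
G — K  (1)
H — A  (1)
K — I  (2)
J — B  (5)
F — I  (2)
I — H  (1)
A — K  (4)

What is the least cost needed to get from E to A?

7

Shortest distances from E:
E: 0
D: 1  (via E)
I: 5  (via D)
H: 6  (via I)
A: 7  (via H)
Shortest route: E–D–I–H–A = 7.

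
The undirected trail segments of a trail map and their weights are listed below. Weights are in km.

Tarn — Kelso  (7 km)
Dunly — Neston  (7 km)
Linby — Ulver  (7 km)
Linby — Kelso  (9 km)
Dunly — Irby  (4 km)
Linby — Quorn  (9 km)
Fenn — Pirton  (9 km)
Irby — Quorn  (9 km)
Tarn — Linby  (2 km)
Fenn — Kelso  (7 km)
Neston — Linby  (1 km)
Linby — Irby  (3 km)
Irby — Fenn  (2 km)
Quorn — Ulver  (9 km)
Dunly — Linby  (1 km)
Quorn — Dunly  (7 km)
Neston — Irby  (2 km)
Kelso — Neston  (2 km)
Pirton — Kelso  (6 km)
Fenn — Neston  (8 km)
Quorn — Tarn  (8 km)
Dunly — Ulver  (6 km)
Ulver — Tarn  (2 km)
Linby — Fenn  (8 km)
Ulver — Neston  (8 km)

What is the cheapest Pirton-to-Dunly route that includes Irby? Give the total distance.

Best Pirton to Irby: Pirton → Kelso → Neston → Irby costing 10
Best Irby to Dunly: Irby → Dunly costing 4
Total via Irby: 10 + 4 = 14 km.

14 km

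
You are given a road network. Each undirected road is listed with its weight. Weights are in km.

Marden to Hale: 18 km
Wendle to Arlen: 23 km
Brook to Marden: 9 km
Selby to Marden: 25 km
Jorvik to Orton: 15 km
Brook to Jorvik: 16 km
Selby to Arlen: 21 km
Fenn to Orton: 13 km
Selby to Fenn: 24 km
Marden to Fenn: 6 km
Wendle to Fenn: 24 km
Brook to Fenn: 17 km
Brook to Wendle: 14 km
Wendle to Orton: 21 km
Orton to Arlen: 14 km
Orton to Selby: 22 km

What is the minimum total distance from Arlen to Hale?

Running Dijkstra from Arlen:
Arlen: 0
Orton: 14  (via Arlen)
Selby: 21  (via Arlen)
Wendle: 23  (via Arlen)
Fenn: 27  (via Orton)
Jorvik: 29  (via Orton)
Marden: 33  (via Fenn)
Brook: 37  (via Wendle)
Hale: 51  (via Marden)
Shortest route: Arlen–Orton–Fenn–Marden–Hale = 51 km.

51 km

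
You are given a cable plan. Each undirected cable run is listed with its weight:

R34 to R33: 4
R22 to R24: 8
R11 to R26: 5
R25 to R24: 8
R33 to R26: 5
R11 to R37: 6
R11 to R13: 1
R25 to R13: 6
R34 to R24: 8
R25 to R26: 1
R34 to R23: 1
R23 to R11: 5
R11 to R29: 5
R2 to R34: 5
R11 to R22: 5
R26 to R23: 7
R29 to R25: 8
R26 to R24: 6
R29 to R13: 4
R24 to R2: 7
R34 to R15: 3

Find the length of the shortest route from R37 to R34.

Compare a few routes:
R37 - R11 - R23 - R34: 6+5+1 = 12
R37 - R11 - R26 - R23 - R34: 6+5+7+1 = 19
The minimum is 12 via R37 - R11 - R23 - R34.

12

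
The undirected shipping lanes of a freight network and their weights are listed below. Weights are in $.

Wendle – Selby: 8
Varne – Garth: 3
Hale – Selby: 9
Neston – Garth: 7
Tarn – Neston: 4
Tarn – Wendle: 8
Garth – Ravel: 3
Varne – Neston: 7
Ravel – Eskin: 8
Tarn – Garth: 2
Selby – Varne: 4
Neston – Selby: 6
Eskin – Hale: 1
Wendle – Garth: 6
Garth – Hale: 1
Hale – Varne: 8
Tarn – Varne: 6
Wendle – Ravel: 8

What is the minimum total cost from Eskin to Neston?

$8

Running Dijkstra from Eskin:
Eskin: 0
Hale: 1  (via Eskin)
Garth: 2  (via Hale)
Tarn: 4  (via Garth)
Varne: 5  (via Garth)
Ravel: 5  (via Garth)
Neston: 8  (via Tarn)
Shortest route: Eskin → Hale → Garth → Tarn → Neston = $8.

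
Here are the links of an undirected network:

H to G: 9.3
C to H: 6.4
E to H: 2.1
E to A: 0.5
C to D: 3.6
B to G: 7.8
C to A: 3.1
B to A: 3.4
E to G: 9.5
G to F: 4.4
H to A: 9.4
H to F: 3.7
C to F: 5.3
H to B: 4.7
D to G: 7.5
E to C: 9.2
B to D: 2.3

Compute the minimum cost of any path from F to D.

8.9

Enumerating some paths:
F → H → E → A → B → D: 3.7+2.1+0.5+3.4+2.3 = 12
F → G → D: 4.4+7.5 = 11.9
F → H → B → D: 3.7+4.7+2.3 = 10.7
F → C → D: 5.3+3.6 = 8.9
The minimum is 8.9 via F → C → D.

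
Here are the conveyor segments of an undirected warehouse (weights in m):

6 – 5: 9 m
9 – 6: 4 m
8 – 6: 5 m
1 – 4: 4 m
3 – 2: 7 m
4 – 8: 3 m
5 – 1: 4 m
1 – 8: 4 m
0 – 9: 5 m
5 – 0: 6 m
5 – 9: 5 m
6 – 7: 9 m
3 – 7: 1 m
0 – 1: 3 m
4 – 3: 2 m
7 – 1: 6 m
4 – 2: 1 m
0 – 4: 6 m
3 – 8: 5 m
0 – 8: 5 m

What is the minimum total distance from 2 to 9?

12 m

Compare a few routes:
2 → 4 → 1 → 0 → 9: 1+4+3+5 = 13
2 → 4 → 0 → 9: 1+6+5 = 12
2 → 4 → 8 → 0 → 9: 1+3+5+5 = 14
2 → 4 → 8 → 6 → 9: 1+3+5+4 = 13
Cheapest is 2 → 4 → 0 → 9 at 12 m.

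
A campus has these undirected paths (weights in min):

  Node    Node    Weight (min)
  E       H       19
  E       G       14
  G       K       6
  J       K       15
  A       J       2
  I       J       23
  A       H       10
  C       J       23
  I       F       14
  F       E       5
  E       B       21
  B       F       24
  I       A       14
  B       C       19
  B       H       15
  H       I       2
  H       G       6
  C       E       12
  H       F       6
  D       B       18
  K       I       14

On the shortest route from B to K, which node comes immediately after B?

H

Candidate routes:
B–H–G–K: 15+6+6 = 27
B–E–G–K: 21+14+6 = 41
B–H–I–K: 15+2+14 = 31
Cheapest is B–H–G–K at 27 min.
So from B the first move is to H.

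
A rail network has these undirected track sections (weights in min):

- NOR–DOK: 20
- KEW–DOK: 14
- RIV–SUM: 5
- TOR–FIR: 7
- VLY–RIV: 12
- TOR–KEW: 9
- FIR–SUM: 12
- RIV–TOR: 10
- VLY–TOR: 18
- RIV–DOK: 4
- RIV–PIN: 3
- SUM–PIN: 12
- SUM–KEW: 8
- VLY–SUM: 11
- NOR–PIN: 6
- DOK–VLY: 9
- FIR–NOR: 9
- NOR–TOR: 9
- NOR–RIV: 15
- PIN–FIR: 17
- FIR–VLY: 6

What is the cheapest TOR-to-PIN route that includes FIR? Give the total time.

22 min

Shortest TOR→FIR: TOR → FIR = 7
Best FIR to PIN: FIR → NOR → PIN costing 15
Total via FIR: 7 + 15 = 22 min.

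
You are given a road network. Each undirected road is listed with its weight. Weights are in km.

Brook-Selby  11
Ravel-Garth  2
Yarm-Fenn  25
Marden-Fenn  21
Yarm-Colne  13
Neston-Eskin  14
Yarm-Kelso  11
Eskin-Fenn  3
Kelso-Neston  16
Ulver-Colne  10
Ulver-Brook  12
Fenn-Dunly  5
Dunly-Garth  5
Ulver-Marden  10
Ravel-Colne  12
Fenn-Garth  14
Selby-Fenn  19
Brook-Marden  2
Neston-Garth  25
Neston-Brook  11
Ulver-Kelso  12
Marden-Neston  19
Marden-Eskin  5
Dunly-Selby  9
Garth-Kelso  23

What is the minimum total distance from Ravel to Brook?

22 km

Settle nodes by increasing distance from Ravel:
Ravel: 0
Garth: 2  (via Ravel)
Dunly: 7  (via Garth)
Fenn: 12  (via Dunly)
Colne: 12  (via Ravel)
Eskin: 15  (via Fenn)
Selby: 16  (via Dunly)
Marden: 20  (via Eskin)
Ulver: 22  (via Colne)
Brook: 22  (via Marden)
Shortest route: Ravel → Garth → Dunly → Fenn → Eskin → Marden → Brook = 22 km.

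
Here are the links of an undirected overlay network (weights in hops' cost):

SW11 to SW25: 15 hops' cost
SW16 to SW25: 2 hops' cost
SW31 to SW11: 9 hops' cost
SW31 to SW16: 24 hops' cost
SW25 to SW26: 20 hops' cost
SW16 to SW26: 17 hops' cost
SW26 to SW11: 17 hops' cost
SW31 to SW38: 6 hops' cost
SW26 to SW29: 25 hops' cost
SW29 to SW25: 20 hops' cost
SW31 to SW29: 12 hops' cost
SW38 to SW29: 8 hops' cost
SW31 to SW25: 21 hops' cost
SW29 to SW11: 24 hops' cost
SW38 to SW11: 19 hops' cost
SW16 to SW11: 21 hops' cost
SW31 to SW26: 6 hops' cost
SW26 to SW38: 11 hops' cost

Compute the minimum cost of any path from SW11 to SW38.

15 hops' cost

Candidate routes:
SW11 → SW38: 19 = 19
SW11 → SW31 → SW38: 9+6 = 15
Cheapest is SW11 → SW31 → SW38 at 15 hops' cost.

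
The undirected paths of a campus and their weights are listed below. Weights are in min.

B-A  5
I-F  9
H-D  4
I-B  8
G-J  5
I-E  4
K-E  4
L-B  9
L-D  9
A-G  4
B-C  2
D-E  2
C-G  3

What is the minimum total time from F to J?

Compare a few routes:
F - I - E - D - L - B - C - G - J: 9+4+2+9+9+2+3+5 = 43
F - I - B - A - G - J: 9+8+5+4+5 = 31
F - I - E - D - L - B - A - G - J: 9+4+2+9+9+5+4+5 = 47
F - I - B - C - G - J: 9+8+2+3+5 = 27
Cheapest is F - I - B - C - G - J at 27 min.

27 min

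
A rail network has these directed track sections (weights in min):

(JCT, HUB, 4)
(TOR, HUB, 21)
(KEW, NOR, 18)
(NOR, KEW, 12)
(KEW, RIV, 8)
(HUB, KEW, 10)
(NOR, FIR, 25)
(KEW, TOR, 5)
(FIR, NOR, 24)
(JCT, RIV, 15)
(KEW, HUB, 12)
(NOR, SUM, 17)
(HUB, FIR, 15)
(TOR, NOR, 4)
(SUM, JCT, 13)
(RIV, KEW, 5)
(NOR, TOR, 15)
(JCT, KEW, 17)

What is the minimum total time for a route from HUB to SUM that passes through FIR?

Shortest HUB→FIR: HUB → FIR = 15
Best FIR to SUM: FIR → NOR → SUM costing 41
Total via FIR: 15 + 41 = 56 min.

56 min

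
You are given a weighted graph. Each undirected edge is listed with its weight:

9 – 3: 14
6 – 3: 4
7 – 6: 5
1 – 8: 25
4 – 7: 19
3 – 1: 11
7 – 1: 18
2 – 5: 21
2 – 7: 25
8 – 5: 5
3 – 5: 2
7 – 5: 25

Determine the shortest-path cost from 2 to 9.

Enumerating some paths:
2–7–5–3–9: 25+25+2+14 = 66
2–7–6–3–9: 25+5+4+14 = 48
2–5–3–9: 21+2+14 = 37
Cheapest is 2–5–3–9 at 37.

37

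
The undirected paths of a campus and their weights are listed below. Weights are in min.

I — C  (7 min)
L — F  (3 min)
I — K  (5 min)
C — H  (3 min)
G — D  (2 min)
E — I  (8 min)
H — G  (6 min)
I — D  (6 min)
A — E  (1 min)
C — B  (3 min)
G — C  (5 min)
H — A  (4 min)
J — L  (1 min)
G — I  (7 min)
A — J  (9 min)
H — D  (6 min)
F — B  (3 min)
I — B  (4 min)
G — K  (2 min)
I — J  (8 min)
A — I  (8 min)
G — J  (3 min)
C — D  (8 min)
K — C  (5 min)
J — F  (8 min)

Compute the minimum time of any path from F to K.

Shortest distances from F:
F: 0
B: 3  (via F)
L: 3  (via F)
J: 4  (via L)
C: 6  (via B)
G: 7  (via J)
I: 7  (via B)
D: 9  (via G)
H: 9  (via C)
K: 9  (via G)
Shortest route: F–L–J–G–K = 9 min.

9 min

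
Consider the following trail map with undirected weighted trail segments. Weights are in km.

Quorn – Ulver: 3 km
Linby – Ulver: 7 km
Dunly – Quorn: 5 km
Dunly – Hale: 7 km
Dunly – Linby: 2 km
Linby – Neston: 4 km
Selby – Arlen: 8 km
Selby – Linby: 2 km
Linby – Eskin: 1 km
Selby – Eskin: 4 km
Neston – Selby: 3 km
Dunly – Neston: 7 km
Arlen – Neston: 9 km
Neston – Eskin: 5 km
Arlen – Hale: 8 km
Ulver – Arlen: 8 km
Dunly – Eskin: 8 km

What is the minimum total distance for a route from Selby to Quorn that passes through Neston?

Shortest Selby→Neston: Selby → Neston = 3
Shortest Neston→Quorn: Neston → Linby → Dunly → Quorn = 11
Total via Neston: 3 + 11 = 14 km.

14 km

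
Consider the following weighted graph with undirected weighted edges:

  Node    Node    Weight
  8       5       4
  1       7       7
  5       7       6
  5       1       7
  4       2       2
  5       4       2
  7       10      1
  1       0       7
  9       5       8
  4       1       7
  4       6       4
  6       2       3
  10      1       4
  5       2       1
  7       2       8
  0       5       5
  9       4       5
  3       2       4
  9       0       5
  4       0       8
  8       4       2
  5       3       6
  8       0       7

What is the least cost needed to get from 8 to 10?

Shortest distances from 8:
8: 0
4: 2  (via 8)
2: 4  (via 4)
5: 4  (via 8)
6: 6  (via 4)
0: 7  (via 8)
9: 7  (via 4)
3: 8  (via 2)
1: 9  (via 4)
7: 10  (via 5)
10: 11  (via 7)
Shortest route: 8 → 5 → 7 → 10 = 11.

11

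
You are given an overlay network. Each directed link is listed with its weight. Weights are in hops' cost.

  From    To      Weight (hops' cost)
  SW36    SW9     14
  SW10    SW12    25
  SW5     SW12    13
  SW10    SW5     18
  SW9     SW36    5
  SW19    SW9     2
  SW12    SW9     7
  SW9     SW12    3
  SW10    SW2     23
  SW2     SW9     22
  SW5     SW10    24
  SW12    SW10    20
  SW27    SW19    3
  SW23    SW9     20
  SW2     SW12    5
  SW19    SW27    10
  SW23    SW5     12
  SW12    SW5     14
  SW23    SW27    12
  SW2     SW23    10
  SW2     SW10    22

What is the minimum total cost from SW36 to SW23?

Running Dijkstra from SW36:
SW36: 0
SW9: 14  (via SW36)
SW12: 17  (via SW9)
SW5: 31  (via SW12)
SW10: 37  (via SW12)
SW2: 60  (via SW10)
SW23: 70  (via SW2)
Shortest route: SW36 → SW9 → SW12 → SW10 → SW2 → SW23 = 70 hops' cost.

70 hops' cost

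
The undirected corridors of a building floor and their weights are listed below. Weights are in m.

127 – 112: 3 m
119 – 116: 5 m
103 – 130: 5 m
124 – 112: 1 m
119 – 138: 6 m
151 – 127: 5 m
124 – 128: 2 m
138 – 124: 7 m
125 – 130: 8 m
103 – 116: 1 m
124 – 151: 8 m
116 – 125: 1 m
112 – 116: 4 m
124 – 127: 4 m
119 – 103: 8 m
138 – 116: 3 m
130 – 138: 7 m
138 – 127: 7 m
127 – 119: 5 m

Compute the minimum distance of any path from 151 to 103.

13 m

Shortest distances from 151:
151: 0
127: 5  (via 151)
124: 8  (via 151)
112: 8  (via 127)
119: 10  (via 127)
128: 10  (via 124)
138: 12  (via 127)
116: 12  (via 112)
103: 13  (via 116)
Shortest route: 151 → 127 → 112 → 116 → 103 = 13 m.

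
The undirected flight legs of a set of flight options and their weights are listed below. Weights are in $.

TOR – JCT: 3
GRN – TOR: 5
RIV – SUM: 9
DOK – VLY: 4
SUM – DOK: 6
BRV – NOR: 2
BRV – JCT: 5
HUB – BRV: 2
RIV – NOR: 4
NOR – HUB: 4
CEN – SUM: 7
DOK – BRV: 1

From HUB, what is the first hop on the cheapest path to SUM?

Enumerating some paths:
HUB → NOR → BRV → DOK → SUM: 4+2+1+6 = 13
HUB → BRV → DOK → SUM: 2+1+6 = 9
The minimum is $9 via HUB → BRV → DOK → SUM.
So from HUB the first move is to BRV.

BRV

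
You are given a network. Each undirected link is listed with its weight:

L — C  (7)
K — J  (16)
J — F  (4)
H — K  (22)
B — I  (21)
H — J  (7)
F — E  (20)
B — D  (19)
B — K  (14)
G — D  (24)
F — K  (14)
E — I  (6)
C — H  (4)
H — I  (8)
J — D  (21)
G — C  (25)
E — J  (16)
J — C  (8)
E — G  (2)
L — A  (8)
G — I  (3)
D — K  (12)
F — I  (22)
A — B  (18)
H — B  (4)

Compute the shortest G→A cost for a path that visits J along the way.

Shortest G→J: G–E–J = 18
Shortest J→A: J–C–L–A = 23
Total via J: 18 + 23 = 41.

41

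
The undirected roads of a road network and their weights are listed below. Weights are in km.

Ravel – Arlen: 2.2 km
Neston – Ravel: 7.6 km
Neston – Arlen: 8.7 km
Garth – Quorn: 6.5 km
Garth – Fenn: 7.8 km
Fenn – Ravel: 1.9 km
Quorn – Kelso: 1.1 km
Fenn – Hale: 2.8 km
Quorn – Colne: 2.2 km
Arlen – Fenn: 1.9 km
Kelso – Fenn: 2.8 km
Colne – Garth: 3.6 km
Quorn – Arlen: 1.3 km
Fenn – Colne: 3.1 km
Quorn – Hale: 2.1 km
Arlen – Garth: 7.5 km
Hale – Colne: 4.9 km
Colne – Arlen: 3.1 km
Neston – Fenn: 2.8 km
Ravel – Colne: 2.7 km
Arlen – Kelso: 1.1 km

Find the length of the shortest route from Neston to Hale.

5.6 km

Settle nodes by increasing distance from Neston:
Neston: 0
Fenn: 2.8  (via Neston)
Ravel: 4.7  (via Fenn)
Arlen: 4.7  (via Fenn)
Kelso: 5.6  (via Fenn)
Hale: 5.6  (via Fenn)
Shortest route: Neston–Fenn–Hale = 5.6 km.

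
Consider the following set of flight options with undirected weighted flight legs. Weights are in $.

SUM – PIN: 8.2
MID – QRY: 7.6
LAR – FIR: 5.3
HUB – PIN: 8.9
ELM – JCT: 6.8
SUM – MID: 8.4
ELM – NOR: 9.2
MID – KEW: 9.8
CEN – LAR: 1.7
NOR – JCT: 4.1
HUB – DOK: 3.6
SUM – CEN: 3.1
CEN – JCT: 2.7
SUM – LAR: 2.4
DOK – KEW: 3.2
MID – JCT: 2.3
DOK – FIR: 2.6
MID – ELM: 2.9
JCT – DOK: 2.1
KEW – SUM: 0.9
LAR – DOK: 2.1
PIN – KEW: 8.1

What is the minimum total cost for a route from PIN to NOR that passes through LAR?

$18.9

Best PIN to LAR: PIN–SUM–LAR costing 10.6
Shortest LAR→NOR: LAR–DOK–JCT–NOR = 8.3
Total via LAR: 10.6 + 8.3 = $18.9.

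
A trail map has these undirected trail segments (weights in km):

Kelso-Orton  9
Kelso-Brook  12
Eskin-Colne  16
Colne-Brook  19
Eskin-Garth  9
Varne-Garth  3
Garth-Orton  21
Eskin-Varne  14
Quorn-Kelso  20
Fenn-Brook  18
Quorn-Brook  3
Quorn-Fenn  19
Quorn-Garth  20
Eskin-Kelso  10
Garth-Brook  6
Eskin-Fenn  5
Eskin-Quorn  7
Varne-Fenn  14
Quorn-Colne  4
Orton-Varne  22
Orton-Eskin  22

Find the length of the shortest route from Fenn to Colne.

16 km

Candidate routes:
Fenn–Eskin–Quorn–Colne: 5+7+4 = 16
Fenn–Brook–Quorn–Colne: 18+3+4 = 25
Fenn–Quorn–Colne: 19+4 = 23
Fenn–Eskin–Colne: 5+16 = 21
The minimum is 16 km via Fenn–Eskin–Quorn–Colne.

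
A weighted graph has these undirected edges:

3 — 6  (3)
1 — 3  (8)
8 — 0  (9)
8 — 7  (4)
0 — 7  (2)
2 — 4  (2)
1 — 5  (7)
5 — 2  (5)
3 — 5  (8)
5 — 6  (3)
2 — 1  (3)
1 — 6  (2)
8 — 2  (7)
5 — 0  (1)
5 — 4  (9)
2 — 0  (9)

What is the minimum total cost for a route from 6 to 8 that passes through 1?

12

Shortest 6→1: 6 → 1 = 2
Best 1 to 8: 1 → 2 → 8 costing 10
Total via 1: 2 + 10 = 12.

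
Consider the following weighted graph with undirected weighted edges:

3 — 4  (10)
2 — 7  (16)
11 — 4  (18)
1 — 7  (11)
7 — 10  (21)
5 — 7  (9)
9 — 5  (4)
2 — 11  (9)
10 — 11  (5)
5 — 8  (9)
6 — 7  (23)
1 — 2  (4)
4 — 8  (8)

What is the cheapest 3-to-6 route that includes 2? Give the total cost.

Best 3 to 2: 3 → 4 → 11 → 2 costing 37
Best 2 to 6: 2 → 1 → 7 → 6 costing 38
Total via 2: 37 + 38 = 75.

75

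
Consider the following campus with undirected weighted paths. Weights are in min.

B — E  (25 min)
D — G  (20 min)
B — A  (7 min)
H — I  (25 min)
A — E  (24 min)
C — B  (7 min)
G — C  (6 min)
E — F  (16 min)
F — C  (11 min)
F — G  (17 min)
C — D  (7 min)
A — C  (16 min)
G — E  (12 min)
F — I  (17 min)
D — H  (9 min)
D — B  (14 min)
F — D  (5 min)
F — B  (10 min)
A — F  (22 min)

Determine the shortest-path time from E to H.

Compare a few routes:
E - F - D - H: 16+5+9 = 30
E - G - F - D - H: 12+17+5+9 = 43
E - G - D - H: 12+20+9 = 41
E - G - C - D - H: 12+6+7+9 = 34
The minimum is 30 min via E - F - D - H.

30 min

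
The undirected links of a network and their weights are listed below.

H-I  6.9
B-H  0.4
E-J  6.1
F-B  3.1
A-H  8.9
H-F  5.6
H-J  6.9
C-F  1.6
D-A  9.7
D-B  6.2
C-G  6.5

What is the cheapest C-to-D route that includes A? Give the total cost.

23.7

Shortest C→A: C–F–B–H–A = 14
Best A to D: A–D costing 9.7
Total via A: 14 + 9.7 = 23.7.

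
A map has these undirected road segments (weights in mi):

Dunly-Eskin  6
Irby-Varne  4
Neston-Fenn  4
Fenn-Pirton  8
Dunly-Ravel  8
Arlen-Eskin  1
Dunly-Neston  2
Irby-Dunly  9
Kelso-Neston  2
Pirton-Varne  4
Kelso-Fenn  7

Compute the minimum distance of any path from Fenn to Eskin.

12 mi

Shortest distances from Fenn:
Fenn: 0
Neston: 4  (via Fenn)
Dunly: 6  (via Neston)
Kelso: 6  (via Neston)
Pirton: 8  (via Fenn)
Varne: 12  (via Pirton)
Eskin: 12  (via Dunly)
Shortest route: Fenn–Neston–Dunly–Eskin = 12 mi.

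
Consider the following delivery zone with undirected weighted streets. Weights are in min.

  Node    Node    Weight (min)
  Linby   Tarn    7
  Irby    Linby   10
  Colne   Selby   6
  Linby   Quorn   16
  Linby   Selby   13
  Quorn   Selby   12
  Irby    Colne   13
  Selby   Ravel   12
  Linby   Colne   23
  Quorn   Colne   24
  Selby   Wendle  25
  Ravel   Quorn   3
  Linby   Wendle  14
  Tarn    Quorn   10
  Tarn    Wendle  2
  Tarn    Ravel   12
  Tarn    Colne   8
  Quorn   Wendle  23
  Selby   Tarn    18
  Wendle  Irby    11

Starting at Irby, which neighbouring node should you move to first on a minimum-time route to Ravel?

Wendle

Enumerating some paths:
Irby–Linby–Quorn–Ravel: 10+16+3 = 29
Irby–Wendle–Tarn–Ravel: 11+2+12 = 25
Irby–Wendle–Tarn–Quorn–Ravel: 11+2+10+3 = 26
Cheapest is Irby–Wendle–Tarn–Ravel at 25 min.
So from Irby the first move is to Wendle.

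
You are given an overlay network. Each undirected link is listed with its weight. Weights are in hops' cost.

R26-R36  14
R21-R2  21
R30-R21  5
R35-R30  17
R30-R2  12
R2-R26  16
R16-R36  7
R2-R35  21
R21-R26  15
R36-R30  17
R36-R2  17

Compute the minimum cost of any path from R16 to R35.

Candidate routes:
R16 - R36 - R2 - R35: 7+17+21 = 45
R16 - R36 - R2 - R30 - R35: 7+17+12+17 = 53
R16 - R36 - R30 - R35: 7+17+17 = 41
Cheapest is R16 - R36 - R30 - R35 at 41 hops' cost.

41 hops' cost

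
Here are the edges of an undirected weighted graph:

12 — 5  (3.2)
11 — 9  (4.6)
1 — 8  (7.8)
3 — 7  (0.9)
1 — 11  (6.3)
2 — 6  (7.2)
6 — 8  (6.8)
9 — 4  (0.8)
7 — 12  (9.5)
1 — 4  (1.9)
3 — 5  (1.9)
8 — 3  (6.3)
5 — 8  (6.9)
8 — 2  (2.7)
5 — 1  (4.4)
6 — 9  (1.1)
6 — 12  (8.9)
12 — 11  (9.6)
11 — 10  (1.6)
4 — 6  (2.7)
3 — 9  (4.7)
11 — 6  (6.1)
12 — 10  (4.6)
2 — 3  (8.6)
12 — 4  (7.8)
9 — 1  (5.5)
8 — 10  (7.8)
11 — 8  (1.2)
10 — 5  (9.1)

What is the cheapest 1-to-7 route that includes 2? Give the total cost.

Shortest 1→2: 1 → 11 → 8 → 2 = 10.2
Shortest 2→7: 2 → 3 → 7 = 9.5
Total via 2: 10.2 + 9.5 = 19.7.

19.7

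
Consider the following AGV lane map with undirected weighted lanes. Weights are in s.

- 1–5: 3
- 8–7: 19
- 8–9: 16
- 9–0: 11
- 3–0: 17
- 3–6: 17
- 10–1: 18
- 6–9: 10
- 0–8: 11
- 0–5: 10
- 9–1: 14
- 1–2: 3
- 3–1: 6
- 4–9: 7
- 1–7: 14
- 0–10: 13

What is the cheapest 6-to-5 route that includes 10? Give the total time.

55 s

Best 6 to 10: 6 → 9 → 0 → 10 costing 34
Shortest 10→5: 10 → 1 → 5 = 21
Total via 10: 34 + 21 = 55 s.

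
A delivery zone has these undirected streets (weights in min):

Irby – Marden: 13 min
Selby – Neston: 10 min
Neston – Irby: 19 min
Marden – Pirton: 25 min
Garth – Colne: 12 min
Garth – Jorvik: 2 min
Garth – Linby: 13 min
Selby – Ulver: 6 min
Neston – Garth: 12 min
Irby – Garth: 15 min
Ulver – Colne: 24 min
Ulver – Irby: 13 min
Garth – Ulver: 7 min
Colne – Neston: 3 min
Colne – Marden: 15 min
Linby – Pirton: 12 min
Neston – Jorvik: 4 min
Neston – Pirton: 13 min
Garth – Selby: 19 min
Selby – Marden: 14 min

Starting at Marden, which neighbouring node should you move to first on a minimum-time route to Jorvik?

Enumerating some paths:
Marden - Colne - Neston - Jorvik: 15+3+4 = 22
Marden - Selby - Neston - Jorvik: 14+10+4 = 28
Cheapest is Marden - Colne - Neston - Jorvik at 22 min.
So from Marden the first move is to Colne.

Colne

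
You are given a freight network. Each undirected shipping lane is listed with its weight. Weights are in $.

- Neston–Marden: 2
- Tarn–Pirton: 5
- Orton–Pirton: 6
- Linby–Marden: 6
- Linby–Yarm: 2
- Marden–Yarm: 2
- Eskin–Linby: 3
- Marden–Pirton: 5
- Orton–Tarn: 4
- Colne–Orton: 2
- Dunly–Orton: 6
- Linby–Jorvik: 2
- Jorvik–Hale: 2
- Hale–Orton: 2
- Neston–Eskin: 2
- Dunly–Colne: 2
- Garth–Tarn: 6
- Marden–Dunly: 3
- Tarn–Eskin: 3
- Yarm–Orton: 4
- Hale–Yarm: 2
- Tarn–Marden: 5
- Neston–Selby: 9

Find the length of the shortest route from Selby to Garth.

$20

Shortest distances from Selby:
Selby: 0
Neston: 9  (via Selby)
Eskin: 11  (via Neston)
Marden: 11  (via Neston)
Yarm: 13  (via Marden)
Tarn: 14  (via Eskin)
Dunly: 14  (via Marden)
Linby: 14  (via Eskin)
Hale: 15  (via Yarm)
Jorvik: 16  (via Linby)
Pirton: 16  (via Marden)
Colne: 16  (via Dunly)
Orton: 17  (via Yarm)
Garth: 20  (via Tarn)
Shortest route: Selby → Neston → Eskin → Tarn → Garth = $20.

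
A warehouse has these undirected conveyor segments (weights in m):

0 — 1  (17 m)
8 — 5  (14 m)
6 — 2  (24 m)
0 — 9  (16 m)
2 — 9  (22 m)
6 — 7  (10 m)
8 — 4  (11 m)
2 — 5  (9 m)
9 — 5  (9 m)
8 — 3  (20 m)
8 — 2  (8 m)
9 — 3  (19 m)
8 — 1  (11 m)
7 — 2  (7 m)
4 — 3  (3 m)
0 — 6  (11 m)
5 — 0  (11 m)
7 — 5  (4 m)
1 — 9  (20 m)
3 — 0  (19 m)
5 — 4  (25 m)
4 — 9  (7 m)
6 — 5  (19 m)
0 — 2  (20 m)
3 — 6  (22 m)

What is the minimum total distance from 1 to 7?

26 m

Candidate routes:
1 → 8 → 2 → 5 → 7: 11+8+9+4 = 32
1 → 8 → 5 → 7: 11+14+4 = 29
1 → 8 → 2 → 7: 11+8+7 = 26
The minimum is 26 m via 1 → 8 → 2 → 7.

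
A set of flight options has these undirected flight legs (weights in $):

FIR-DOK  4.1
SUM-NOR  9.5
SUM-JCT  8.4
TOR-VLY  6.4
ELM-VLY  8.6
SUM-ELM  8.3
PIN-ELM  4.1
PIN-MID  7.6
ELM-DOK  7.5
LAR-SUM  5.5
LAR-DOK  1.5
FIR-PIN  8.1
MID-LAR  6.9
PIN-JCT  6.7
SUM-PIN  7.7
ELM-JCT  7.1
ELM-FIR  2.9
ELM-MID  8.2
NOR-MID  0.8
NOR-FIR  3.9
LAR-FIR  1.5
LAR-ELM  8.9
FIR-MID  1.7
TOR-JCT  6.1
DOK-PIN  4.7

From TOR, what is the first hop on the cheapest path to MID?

JCT

Enumerating some paths:
TOR → VLY → ELM → FIR → MID: 6.4+8.6+2.9+1.7 = 19.6
TOR → JCT → ELM → FIR → MID: 6.1+7.1+2.9+1.7 = 17.8
The minimum is $17.8 via TOR → JCT → ELM → FIR → MID.
So from TOR the first move is to JCT.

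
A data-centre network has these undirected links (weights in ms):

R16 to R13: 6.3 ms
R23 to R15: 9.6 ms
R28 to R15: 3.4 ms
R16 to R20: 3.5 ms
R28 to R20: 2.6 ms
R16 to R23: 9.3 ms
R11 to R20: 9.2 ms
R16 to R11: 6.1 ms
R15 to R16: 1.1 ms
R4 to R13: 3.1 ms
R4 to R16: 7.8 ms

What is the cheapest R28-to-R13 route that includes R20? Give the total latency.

12.4 ms

Shortest R28→R20: R28–R20 = 2.6
Best R20 to R13: R20–R16–R13 costing 9.8
Total via R20: 2.6 + 9.8 = 12.4 ms.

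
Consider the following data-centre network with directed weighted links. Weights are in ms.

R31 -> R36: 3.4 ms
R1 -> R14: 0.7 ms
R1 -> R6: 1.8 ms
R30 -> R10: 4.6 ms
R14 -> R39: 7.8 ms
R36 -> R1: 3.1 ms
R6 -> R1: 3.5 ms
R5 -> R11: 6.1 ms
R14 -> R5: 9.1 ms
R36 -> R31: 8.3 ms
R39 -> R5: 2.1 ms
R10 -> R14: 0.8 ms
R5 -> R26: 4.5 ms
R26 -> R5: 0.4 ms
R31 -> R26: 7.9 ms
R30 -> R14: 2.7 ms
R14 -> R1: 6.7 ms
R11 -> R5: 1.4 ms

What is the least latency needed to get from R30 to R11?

Running Dijkstra from R30:
R30: 0
R14: 2.7  (via R30)
R10: 4.6  (via R30)
R1: 9.4  (via R14)
R39: 10.5  (via R14)
R6: 11.2  (via R1)
R5: 11.8  (via R14)
R26: 16.3  (via R5)
R11: 17.9  (via R5)
Shortest route: R30 → R14 → R5 → R11 = 17.9 ms.

17.9 ms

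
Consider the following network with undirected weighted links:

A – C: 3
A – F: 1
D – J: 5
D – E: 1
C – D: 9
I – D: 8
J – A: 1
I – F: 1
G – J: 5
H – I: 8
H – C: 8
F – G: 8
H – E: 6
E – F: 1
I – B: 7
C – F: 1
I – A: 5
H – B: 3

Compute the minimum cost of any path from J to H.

9

Running Dijkstra from J:
J: 0
A: 1  (via J)
F: 2  (via A)
C: 3  (via F)
E: 3  (via F)
I: 3  (via F)
D: 4  (via E)
G: 5  (via J)
H: 9  (via E)
Shortest route: J → A → F → E → H = 9.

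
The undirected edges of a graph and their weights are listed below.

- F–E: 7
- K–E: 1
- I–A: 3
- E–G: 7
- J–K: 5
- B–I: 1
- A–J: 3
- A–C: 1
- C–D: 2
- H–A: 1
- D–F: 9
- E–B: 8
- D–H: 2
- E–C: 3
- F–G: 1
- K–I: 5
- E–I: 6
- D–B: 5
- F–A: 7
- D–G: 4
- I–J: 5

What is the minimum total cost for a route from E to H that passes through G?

13

Shortest E→G: E–G = 7
Shortest G→H: G–D–H = 6
Total via G: 7 + 6 = 13.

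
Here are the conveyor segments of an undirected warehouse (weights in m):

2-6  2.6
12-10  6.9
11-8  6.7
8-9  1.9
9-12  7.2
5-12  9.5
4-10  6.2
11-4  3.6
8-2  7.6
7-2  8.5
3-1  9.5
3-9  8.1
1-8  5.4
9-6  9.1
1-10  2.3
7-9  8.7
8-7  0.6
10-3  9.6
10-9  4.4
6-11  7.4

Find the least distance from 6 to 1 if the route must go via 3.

26.7 m

Best 6 to 3: 6 → 9 → 3 costing 17.2
Best 3 to 1: 3 → 1 costing 9.5
Total via 3: 17.2 + 9.5 = 26.7 m.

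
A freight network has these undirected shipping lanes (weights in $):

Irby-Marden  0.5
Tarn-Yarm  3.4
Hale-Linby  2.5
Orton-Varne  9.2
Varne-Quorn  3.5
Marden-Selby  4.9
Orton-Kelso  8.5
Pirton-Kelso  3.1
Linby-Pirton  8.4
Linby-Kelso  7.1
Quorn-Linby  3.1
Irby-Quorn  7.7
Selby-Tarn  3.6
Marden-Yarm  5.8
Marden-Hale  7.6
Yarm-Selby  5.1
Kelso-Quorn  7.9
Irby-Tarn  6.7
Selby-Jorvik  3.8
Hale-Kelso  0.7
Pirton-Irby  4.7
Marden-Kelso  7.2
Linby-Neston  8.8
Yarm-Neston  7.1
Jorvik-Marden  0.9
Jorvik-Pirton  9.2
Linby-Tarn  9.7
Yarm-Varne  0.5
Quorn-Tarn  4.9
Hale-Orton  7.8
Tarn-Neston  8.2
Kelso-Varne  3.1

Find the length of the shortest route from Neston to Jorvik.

Shortest distances from Neston:
Neston: 0
Yarm: 7.1  (via Neston)
Varne: 7.6  (via Yarm)
Tarn: 8.2  (via Neston)
Linby: 8.8  (via Neston)
Kelso: 10.7  (via Varne)
Quorn: 11.1  (via Varne)
Hale: 11.3  (via Linby)
Selby: 11.8  (via Tarn)
Marden: 12.9  (via Yarm)
Irby: 13.4  (via Marden)
Pirton: 13.8  (via Kelso)
Jorvik: 13.8  (via Marden)
Shortest route: Neston–Yarm–Marden–Jorvik = $13.8.

$13.8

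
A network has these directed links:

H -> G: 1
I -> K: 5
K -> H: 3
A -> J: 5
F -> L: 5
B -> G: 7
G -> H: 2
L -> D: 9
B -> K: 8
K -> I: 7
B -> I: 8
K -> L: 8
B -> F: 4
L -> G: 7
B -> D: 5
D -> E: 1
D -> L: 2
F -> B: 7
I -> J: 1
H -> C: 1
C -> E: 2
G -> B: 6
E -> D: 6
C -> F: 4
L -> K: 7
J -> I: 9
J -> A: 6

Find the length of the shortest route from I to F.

13

Candidate routes:
I–K–H–G–B–F: 5+3+1+6+4 = 19
I–K–L–G–H–C–F: 5+8+7+2+1+4 = 27
I–K–L–G–B–F: 5+8+7+6+4 = 30
I–K–H–C–F: 5+3+1+4 = 13
Cheapest is I–K–H–C–F at 13.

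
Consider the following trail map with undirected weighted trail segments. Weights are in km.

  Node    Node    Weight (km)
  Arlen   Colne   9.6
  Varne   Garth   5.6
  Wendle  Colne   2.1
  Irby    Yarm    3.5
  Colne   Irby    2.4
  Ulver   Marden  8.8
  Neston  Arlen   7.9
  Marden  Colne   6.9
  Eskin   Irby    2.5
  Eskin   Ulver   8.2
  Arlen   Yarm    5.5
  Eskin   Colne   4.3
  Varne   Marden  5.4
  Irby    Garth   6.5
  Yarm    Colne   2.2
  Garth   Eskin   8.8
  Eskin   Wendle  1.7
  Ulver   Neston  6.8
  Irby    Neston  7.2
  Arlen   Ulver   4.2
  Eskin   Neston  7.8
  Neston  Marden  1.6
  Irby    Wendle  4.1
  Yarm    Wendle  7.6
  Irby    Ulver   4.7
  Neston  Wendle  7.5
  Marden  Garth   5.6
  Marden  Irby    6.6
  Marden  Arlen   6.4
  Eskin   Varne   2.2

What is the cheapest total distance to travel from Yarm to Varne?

Compare a few routes:
Yarm - Irby - Eskin - Varne: 3.5+2.5+2.2 = 8.2
Yarm - Colne - Eskin - Varne: 2.2+4.3+2.2 = 8.7
The minimum is 8.2 km via Yarm - Irby - Eskin - Varne.

8.2 km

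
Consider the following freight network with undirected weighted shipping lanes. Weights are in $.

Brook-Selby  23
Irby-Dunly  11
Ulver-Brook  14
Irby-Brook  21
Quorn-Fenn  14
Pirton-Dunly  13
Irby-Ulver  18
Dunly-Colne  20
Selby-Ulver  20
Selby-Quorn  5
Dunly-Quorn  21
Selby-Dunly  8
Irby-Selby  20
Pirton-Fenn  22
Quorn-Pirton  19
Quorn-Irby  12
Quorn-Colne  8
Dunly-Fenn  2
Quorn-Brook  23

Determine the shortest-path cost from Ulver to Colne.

$33

Running Dijkstra from Ulver:
Ulver: 0
Brook: 14  (via Ulver)
Irby: 18  (via Ulver)
Selby: 20  (via Ulver)
Quorn: 25  (via Selby)
Dunly: 28  (via Selby)
Fenn: 30  (via Dunly)
Colne: 33  (via Quorn)
Shortest route: Ulver → Selby → Quorn → Colne = $33.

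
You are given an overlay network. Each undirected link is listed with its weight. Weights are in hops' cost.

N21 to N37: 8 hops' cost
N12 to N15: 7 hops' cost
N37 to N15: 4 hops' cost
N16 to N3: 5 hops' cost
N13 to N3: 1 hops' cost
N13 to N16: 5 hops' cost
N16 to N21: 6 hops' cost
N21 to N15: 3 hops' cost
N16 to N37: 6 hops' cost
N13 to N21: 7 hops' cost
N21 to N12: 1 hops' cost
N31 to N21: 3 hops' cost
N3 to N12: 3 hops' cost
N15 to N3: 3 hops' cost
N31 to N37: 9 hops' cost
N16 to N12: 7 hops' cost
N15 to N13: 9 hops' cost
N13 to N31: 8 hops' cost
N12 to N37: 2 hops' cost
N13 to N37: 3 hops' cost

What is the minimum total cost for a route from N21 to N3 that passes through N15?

Shortest N21→N15: N21 → N15 = 3
Best N15 to N3: N15 → N3 costing 3
Total via N15: 3 + 3 = 6 hops' cost.

6 hops' cost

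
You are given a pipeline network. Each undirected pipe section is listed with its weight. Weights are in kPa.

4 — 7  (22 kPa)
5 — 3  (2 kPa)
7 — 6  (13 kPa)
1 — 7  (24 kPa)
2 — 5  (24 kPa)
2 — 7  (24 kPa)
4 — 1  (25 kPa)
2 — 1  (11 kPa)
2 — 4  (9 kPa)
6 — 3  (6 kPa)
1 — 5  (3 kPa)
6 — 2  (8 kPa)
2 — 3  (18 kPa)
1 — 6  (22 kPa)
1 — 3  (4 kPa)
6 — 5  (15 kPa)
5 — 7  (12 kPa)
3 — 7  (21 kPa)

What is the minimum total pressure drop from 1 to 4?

20 kPa

Candidate routes:
1 - 3 - 6 - 2 - 4: 4+6+8+9 = 27
1 - 4: 25 = 25
1 - 2 - 4: 11+9 = 20
Cheapest is 1 - 2 - 4 at 20 kPa.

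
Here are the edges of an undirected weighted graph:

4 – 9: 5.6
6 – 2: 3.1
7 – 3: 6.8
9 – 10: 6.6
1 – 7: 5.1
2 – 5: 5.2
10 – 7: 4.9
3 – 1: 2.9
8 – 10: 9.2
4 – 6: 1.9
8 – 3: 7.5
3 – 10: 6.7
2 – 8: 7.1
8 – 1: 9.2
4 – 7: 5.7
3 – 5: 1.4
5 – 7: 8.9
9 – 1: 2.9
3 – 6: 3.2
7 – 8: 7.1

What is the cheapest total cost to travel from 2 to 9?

10.6

Settle nodes by increasing distance from 2:
2: 0
6: 3.1  (via 2)
4: 5  (via 6)
5: 5.2  (via 2)
3: 6.3  (via 6)
8: 7.1  (via 2)
1: 9.2  (via 3)
9: 10.6  (via 4)
Shortest route: 2–6–4–9 = 10.6.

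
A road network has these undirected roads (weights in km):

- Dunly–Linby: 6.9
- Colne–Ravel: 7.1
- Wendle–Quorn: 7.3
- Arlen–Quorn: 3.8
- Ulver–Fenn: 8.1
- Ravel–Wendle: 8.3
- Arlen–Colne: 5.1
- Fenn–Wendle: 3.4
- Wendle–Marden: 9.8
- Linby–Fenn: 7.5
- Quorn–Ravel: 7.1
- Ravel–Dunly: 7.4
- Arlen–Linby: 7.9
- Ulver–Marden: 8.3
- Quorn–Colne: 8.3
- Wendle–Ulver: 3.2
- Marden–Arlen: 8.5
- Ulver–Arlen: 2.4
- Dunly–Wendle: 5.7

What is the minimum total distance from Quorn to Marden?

Enumerating some paths:
Quorn - Wendle - Marden: 7.3+9.8 = 17.1
Quorn - Arlen - Marden: 3.8+8.5 = 12.3
Quorn - Arlen - Ulver - Marden: 3.8+2.4+8.3 = 14.5
Cheapest is Quorn - Arlen - Marden at 12.3 km.

12.3 km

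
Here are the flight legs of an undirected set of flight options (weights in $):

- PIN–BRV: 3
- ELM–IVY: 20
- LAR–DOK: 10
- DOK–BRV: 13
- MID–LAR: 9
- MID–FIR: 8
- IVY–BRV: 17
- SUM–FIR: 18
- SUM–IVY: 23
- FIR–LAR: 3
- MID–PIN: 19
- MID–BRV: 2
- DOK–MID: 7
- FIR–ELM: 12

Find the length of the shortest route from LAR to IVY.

Settle nodes by increasing distance from LAR:
LAR: 0
FIR: 3  (via LAR)
MID: 9  (via LAR)
DOK: 10  (via LAR)
BRV: 11  (via MID)
PIN: 14  (via BRV)
ELM: 15  (via FIR)
SUM: 21  (via FIR)
IVY: 28  (via BRV)
Shortest route: LAR → MID → BRV → IVY = $28.

$28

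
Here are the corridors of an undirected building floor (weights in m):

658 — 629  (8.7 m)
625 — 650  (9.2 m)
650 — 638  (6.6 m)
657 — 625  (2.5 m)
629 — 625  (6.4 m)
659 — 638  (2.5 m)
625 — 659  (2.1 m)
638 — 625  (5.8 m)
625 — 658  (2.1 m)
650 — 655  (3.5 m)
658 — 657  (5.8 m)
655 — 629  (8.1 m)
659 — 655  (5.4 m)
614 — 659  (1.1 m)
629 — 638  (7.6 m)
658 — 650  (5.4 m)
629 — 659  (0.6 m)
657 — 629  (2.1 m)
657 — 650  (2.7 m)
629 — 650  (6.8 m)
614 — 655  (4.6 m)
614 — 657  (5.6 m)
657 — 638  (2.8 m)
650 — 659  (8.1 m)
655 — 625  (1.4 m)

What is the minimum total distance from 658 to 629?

4.8 m

Shortest distances from 658:
658: 0
625: 2.1  (via 658)
655: 3.5  (via 625)
659: 4.2  (via 625)
657: 4.6  (via 625)
629: 4.8  (via 659)
Shortest route: 658–625–659–629 = 4.8 m.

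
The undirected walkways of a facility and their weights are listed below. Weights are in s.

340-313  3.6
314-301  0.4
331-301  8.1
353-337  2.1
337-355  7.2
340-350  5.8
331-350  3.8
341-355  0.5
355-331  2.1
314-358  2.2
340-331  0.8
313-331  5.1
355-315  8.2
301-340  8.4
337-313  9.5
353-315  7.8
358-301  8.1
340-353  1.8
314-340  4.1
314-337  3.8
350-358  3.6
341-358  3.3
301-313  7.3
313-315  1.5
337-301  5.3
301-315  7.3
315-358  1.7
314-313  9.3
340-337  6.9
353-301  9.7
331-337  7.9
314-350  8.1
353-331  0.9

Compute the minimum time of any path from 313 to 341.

Settle nodes by increasing distance from 313:
313: 0
315: 1.5  (via 313)
358: 3.2  (via 315)
340: 3.6  (via 313)
331: 4.4  (via 340)
353: 5.3  (via 331)
314: 5.4  (via 358)
301: 5.8  (via 314)
355: 6.5  (via 331)
341: 6.5  (via 358)
Shortest route: 313 → 315 → 358 → 341 = 6.5 s.

6.5 s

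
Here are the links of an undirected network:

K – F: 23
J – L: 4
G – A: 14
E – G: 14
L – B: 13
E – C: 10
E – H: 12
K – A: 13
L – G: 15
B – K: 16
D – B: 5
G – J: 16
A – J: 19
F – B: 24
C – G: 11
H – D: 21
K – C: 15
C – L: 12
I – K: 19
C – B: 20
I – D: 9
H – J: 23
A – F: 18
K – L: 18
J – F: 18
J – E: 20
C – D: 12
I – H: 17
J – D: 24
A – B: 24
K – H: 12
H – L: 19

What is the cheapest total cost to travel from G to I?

32

Running Dijkstra from G:
G: 0
C: 11  (via G)
A: 14  (via G)
E: 14  (via G)
L: 15  (via G)
J: 16  (via G)
D: 23  (via C)
H: 26  (via E)
K: 26  (via C)
B: 28  (via L)
F: 32  (via A)
I: 32  (via D)
Shortest route: G → C → D → I = 32.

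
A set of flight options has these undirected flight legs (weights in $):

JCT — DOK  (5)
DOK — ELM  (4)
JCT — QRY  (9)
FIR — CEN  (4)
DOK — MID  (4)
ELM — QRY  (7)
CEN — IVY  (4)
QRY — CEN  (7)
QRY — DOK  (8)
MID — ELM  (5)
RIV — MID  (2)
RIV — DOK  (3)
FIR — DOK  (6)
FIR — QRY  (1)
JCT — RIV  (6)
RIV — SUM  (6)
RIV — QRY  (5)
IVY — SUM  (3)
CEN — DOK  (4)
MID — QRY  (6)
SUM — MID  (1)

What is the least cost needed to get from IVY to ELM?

Settle nodes by increasing distance from IVY:
IVY: 0
SUM: 3  (via IVY)
CEN: 4  (via IVY)
MID: 4  (via SUM)
RIV: 6  (via MID)
FIR: 8  (via CEN)
DOK: 8  (via CEN)
QRY: 9  (via FIR)
ELM: 9  (via MID)
Shortest route: IVY → SUM → MID → ELM = $9.

$9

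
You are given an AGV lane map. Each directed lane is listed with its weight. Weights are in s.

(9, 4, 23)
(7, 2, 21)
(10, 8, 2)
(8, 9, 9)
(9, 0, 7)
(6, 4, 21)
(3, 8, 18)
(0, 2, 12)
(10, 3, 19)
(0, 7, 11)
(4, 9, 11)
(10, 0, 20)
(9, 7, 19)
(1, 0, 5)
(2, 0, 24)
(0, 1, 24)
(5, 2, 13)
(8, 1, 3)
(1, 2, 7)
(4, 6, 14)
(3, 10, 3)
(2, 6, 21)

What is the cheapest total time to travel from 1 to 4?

Compare a few routes:
1–0–7–2–6–4: 5+11+21+21+21 = 79
1–0–2–6–4: 5+12+21+21 = 59
1–2–6–4: 7+21+21 = 49
Cheapest is 1–2–6–4 at 49 s.

49 s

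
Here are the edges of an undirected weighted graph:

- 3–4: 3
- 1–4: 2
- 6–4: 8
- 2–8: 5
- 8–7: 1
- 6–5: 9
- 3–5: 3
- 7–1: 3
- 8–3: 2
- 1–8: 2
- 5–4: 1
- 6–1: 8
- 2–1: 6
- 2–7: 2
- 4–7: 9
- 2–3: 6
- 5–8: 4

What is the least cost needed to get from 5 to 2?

7

Compare a few routes:
5–3–8–7–2: 3+2+1+2 = 8
5–8–7–2: 4+1+2 = 7
5–4–1–7–2: 1+2+3+2 = 8
The minimum is 7 via 5–8–7–2.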